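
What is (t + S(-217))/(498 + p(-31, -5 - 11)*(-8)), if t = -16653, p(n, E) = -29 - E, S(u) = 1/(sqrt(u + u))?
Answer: -2379/86 - I*sqrt(434)/261268 ≈ -27.663 - 7.9737e-5*I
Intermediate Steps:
S(u) = sqrt(2)/(2*sqrt(u)) (S(u) = 1/(sqrt(2*u)) = 1/(sqrt(2)*sqrt(u)) = sqrt(2)/(2*sqrt(u)))
(t + S(-217))/(498 + p(-31, -5 - 11)*(-8)) = (-16653 + sqrt(2)/(2*sqrt(-217)))/(498 + (-29 - (-5 - 11))*(-8)) = (-16653 + sqrt(2)*(-I*sqrt(217)/217)/2)/(498 + (-29 - 1*(-16))*(-8)) = (-16653 - I*sqrt(434)/434)/(498 + (-29 + 16)*(-8)) = (-16653 - I*sqrt(434)/434)/(498 - 13*(-8)) = (-16653 - I*sqrt(434)/434)/(498 + 104) = (-16653 - I*sqrt(434)/434)/602 = (-16653 - I*sqrt(434)/434)*(1/602) = -2379/86 - I*sqrt(434)/261268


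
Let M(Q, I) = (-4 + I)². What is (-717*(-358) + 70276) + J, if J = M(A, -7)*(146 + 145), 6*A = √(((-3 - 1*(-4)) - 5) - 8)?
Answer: 362173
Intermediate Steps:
A = I*√3/3 (A = √(((-3 - 1*(-4)) - 5) - 8)/6 = √(((-3 + 4) - 5) - 8)/6 = √((1 - 5) - 8)/6 = √(-4 - 8)/6 = √(-12)/6 = (2*I*√3)/6 = I*√3/3 ≈ 0.57735*I)
J = 35211 (J = (-4 - 7)²*(146 + 145) = (-11)²*291 = 121*291 = 35211)
(-717*(-358) + 70276) + J = (-717*(-358) + 70276) + 35211 = (256686 + 70276) + 35211 = 326962 + 35211 = 362173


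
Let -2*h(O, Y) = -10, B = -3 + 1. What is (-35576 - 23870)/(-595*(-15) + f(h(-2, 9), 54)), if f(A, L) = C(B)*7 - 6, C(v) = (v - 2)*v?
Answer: -59446/8975 ≈ -6.6235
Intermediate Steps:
B = -2
h(O, Y) = 5 (h(O, Y) = -½*(-10) = 5)
C(v) = v*(-2 + v) (C(v) = (-2 + v)*v = v*(-2 + v))
f(A, L) = 50 (f(A, L) = -2*(-2 - 2)*7 - 6 = -2*(-4)*7 - 6 = 8*7 - 6 = 56 - 6 = 50)
(-35576 - 23870)/(-595*(-15) + f(h(-2, 9), 54)) = (-35576 - 23870)/(-595*(-15) + 50) = -59446/(8925 + 50) = -59446/8975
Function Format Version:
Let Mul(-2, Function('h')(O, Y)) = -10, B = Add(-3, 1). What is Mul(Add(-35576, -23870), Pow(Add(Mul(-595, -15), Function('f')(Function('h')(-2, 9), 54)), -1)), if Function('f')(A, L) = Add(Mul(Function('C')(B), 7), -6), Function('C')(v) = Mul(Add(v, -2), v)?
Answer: Rational(-59446, 8975) ≈ -6.6235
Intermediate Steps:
B = -2
Function('h')(O, Y) = 5 (Function('h')(O, Y) = Mul(Rational(-1, 2), -10) = 5)
Function('C')(v) = Mul(v, Add(-2, v)) (Function('C')(v) = Mul(Add(-2, v), v) = Mul(v, Add(-2, v)))
Function('f')(A, L) = 50 (Function('f')(A, L) = Add(Mul(Mul(-2, Add(-2, -2)), 7), -6) = Add(Mul(Mul(-2, -4), 7), -6) = Add(Mul(8, 7), -6) = Add(56, -6) = 50)
Mul(Add(-35576, -23870), Pow(Add(Mul(-595, -15), Function('f')(Function('h')(-2, 9), 54)), -1)) = Mul(Add(-35576, -23870), Pow(Add(Mul(-595, -15), 50), -1)) = Mul(-59446, Pow(Add(8925, 50), -1)) = Mul(-59446, Pow(8975, -1)) = Mul(-59446, Rational(1, 8975)) = Rational(-59446, 8975)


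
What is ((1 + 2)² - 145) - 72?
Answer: -208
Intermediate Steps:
((1 + 2)² - 145) - 72 = (3² - 145) - 72 = (9 - 145) - 72 = -136 - 72 = -208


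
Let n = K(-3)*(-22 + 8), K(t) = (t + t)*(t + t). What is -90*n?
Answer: 45360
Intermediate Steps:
K(t) = 4*t**2 (K(t) = (2*t)*(2*t) = 4*t**2)
n = -504 (n = (4*(-3)**2)*(-22 + 8) = (4*9)*(-14) = 36*(-14) = -504)
-90*n = -90*(-504) = 45360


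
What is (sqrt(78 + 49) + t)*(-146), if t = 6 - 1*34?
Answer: 4088 - 146*sqrt(127) ≈ 2442.7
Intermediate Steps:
t = -28 (t = 6 - 34 = -28)
(sqrt(78 + 49) + t)*(-146) = (sqrt(78 + 49) - 28)*(-146) = (sqrt(127) - 28)*(-146) = (-28 + sqrt(127))*(-146) = 4088 - 146*sqrt(127)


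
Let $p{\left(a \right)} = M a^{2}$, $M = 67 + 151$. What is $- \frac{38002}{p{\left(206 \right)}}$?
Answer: $- \frac{19001}{4625524} \approx -0.0041079$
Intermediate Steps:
$M = 218$
$p{\left(a \right)} = 218 a^{2}$
$- \frac{38002}{p{\left(206 \right)}} = - \frac{38002}{218 \cdot 206^{2}} = - \frac{38002}{218 \cdot 42436} = - \frac{38002}{9251048} = \left(-38002\right) \frac{1}{9251048} = - \frac{19001}{4625524}$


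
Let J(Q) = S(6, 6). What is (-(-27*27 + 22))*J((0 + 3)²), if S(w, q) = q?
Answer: 4242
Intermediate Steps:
J(Q) = 6
(-(-27*27 + 22))*J((0 + 3)²) = -(-27*27 + 22)*6 = -(-729 + 22)*6 = -1*(-707)*6 = 707*6 = 4242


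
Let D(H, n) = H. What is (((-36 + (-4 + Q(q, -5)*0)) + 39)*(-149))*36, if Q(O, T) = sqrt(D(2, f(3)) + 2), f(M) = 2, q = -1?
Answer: 5364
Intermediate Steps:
Q(O, T) = 2 (Q(O, T) = sqrt(2 + 2) = sqrt(4) = 2)
(((-36 + (-4 + Q(q, -5)*0)) + 39)*(-149))*36 = (((-36 + (-4 + 2*0)) + 39)*(-149))*36 = (((-36 + (-4 + 0)) + 39)*(-149))*36 = (((-36 - 4) + 39)*(-149))*36 = ((-40 + 39)*(-149))*36 = -1*(-149)*36 = 149*36 = 5364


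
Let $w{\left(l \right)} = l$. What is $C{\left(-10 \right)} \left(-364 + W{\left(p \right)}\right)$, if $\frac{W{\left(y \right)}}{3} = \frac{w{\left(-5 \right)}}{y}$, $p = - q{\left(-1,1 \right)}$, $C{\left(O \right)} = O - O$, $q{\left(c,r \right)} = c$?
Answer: $0$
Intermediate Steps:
$C{\left(O \right)} = 0$
$p = 1$ ($p = \left(-1\right) \left(-1\right) = 1$)
$W{\left(y \right)} = - \frac{15}{y}$ ($W{\left(y \right)} = 3 \left(- \frac{5}{y}\right) = - \frac{15}{y}$)
$C{\left(-10 \right)} \left(-364 + W{\left(p \right)}\right) = 0 \left(-364 - \frac{15}{1}\right) = 0 \left(-364 - 15\right) = 0 \left(-379\right) = 0$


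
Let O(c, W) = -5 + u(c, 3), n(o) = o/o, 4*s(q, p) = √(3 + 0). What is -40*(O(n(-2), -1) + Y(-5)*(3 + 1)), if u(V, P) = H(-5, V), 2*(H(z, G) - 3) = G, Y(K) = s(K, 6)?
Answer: 60 - 40*√3 ≈ -9.2820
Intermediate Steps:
s(q, p) = √3/4 (s(q, p) = √(3 + 0)/4 = √3/4)
Y(K) = √3/4
H(z, G) = 3 + G/2
n(o) = 1
u(V, P) = 3 + V/2
O(c, W) = -2 + c/2 (O(c, W) = -5 + (3 + c/2) = -2 + c/2)
-40*(O(n(-2), -1) + Y(-5)*(3 + 1)) = -40*((-2 + (½)*1) + (√3/4)*(3 + 1)) = -40*((-2 + ½) + (√3/4)*4) = -40*(-3/2 + √3) = 60 - 40*√3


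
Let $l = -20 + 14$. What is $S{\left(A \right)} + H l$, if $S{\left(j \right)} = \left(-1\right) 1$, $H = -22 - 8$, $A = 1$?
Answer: $179$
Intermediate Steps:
$H = -30$ ($H = -22 - 8 = -30$)
$l = -6$
$S{\left(j \right)} = -1$
$S{\left(A \right)} + H l = -1 - -180 = -1 + 180 = 179$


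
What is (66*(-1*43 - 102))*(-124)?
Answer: 1186680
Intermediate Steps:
(66*(-1*43 - 102))*(-124) = (66*(-43 - 102))*(-124) = (66*(-145))*(-124) = -9570*(-124) = 1186680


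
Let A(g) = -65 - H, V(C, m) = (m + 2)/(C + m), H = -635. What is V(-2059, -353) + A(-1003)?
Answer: 152799/268 ≈ 570.15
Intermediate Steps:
V(C, m) = (2 + m)/(C + m)
A(g) = 570 (A(g) = -65 - 1*(-635) = -65 + 635 = 570)
V(-2059, -353) + A(-1003) = (2 - 353)/(-2059 - 353) + 570 = -351/(-2412) + 570 = -1/2412*(-351) + 570 = 39/268 + 570 = 152799/268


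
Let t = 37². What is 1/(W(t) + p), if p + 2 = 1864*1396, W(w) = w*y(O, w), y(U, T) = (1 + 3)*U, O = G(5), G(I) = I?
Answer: 1/2629522 ≈ 3.8030e-7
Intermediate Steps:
O = 5
y(U, T) = 4*U
t = 1369
W(w) = 20*w (W(w) = w*(4*5) = w*20 = 20*w)
p = 2602142 (p = -2 + 1864*1396 = -2 + 2602144 = 2602142)
1/(W(t) + p) = 1/(20*1369 + 2602142) = 1/(27380 + 2602142) = 1/2629522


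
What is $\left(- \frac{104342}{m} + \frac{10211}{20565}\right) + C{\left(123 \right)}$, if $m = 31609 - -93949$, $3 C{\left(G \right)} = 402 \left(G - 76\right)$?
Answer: $\frac{8130601889984}{1291050135} \approx 6297.7$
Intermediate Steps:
$C{\left(G \right)} = -10184 + 134 G$ ($C{\left(G \right)} = \frac{402 \left(G - 76\right)}{3} = \frac{402 \left(-76 + G\right)}{3} = \frac{-30552 + 402 G}{3} = -10184 + 134 G$)
$m = 125558$ ($m = 31609 + 93949 = 125558$)
$\left(- \frac{104342}{m} + \frac{10211}{20565}\right) + C{\left(123 \right)} = \left(- \frac{104342}{125558} + \frac{10211}{20565}\right) + \left(-10184 + 134 \cdot 123\right) = \left(\left(-104342\right) \frac{1}{125558} + 10211 \cdot \frac{1}{20565}\right) + \left(-10184 + 16482\right) = \left(- \frac{52171}{62779} + \frac{10211}{20565}\right) + 6298 = - \frac{431860246}{1291050135} + 6298 = \frac{8130601889984}{1291050135}$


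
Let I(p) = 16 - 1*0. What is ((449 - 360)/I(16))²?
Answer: 7921/256 ≈ 30.941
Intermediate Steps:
I(p) = 16 (I(p) = 16 + 0 = 16)
((449 - 360)/I(16))² = ((449 - 360)/16)² = (89*(1/16))² = (89/16)² = 7921/256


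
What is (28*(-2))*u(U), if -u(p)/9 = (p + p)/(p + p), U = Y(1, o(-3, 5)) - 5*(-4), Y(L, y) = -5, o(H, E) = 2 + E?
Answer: 504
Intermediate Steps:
U = 15 (U = -5 - 5*(-4) = -5 + 20 = 15)
u(p) = -9 (u(p) = -9*(p + p)/(p + p) = -9*2*p/(2*p) = -9*2*p*1/(2*p) = -9*1 = -9)
(28*(-2))*u(U) = (28*(-2))*(-9) = -56*(-9) = 504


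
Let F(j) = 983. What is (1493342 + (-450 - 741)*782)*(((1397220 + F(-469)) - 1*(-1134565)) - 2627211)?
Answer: -53075077140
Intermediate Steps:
(1493342 + (-450 - 741)*782)*(((1397220 + F(-469)) - 1*(-1134565)) - 2627211) = (1493342 + (-450 - 741)*782)*(((1397220 + 983) - 1*(-1134565)) - 2627211) = (1493342 - 1191*782)*((1398203 + 1134565) - 2627211) = (1493342 - 931362)*(2532768 - 2627211) = 561980*(-94443) = -53075077140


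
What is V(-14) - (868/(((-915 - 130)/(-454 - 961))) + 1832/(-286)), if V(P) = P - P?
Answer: -3175968/2717 ≈ -1168.9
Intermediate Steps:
V(P) = 0
V(-14) - (868/(((-915 - 130)/(-454 - 961))) + 1832/(-286)) = 0 - (868/(((-915 - 130)/(-454 - 961))) + 1832/(-286)) = 0 - (868/((-1045/(-1415))) + 1832*(-1/286)) = 0 - (868/((-1045*(-1/1415))) - 916/143) = 0 - (868/(209/283) - 916/143) = 0 - (868*(283/209) - 916/143) = 0 - (245644/209 - 916/143) = 0 - 1*3175968/2717 = 0 - 3175968/2717 = -3175968/2717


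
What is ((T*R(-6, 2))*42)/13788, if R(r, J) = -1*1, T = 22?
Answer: -77/1149 ≈ -0.067015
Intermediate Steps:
R(r, J) = -1
((T*R(-6, 2))*42)/13788 = ((22*(-1))*42)/13788 = -22*42*(1/13788) = -924*1/13788 = -77/1149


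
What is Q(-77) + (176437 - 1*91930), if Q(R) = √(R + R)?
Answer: 84507 + I*√154 ≈ 84507.0 + 12.41*I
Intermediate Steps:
Q(R) = √2*√R (Q(R) = √(2*R) = √2*√R)
Q(-77) + (176437 - 1*91930) = √2*√(-77) + (176437 - 1*91930) = √2*(I*√77) + (176437 - 91930) = I*√154 + 84507 = 84507 + I*√154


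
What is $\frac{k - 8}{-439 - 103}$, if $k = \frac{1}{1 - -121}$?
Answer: $\frac{975}{66124} \approx 0.014745$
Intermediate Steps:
$k = \frac{1}{122}$ ($k = \frac{1}{1 + 121} = \frac{1}{122} \approx 0.0081967$)
$\frac{k - 8}{-439 - 103} = \frac{\frac{1}{122} - 8}{-439 - 103} = - \frac{975}{122 \left(-542\right)} = \left(- \frac{975}{122}\right) \left(- \frac{1}{542}\right) = \frac{975}{66124}$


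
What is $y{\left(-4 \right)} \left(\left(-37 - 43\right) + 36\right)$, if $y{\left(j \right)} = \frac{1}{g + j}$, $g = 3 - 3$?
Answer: $11$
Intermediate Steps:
$g = 0$
$y{\left(j \right)} = \frac{1}{j}$ ($y{\left(j \right)} = \frac{1}{0 + j} = \frac{1}{j}$)
$y{\left(-4 \right)} \left(\left(-37 - 43\right) + 36\right) = \frac{\left(-37 - 43\right) + 36}{-4} = - \frac{\left(-37 - 43\right) + 36}{4} = - \frac{-80 + 36}{4} = \left(- \frac{1}{4}\right) \left(-44\right) = 11$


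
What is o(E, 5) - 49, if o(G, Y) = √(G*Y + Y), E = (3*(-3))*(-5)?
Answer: -49 + √230 ≈ -33.834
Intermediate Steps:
E = 45 (E = -9*(-5) = 45)
o(G, Y) = √(Y + G*Y)
o(E, 5) - 49 = √(5*(1 + 45)) - 49 = √(5*46) - 49 = √230 - 49 = -49 + √230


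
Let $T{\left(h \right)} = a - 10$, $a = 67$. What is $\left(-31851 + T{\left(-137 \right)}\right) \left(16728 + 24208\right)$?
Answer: $-1301519184$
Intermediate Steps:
$T{\left(h \right)} = 57$ ($T{\left(h \right)} = 67 - 10 = 57$)
$\left(-31851 + T{\left(-137 \right)}\right) \left(16728 + 24208\right) = \left(-31851 + 57\right) \left(16728 + 24208\right) = \left(-31794\right) 40936 = -1301519184$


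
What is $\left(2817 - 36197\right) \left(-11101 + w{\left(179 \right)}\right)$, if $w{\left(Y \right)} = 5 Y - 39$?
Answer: $341978100$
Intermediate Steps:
$w{\left(Y \right)} = -39 + 5 Y$ ($w{\left(Y \right)} = 5 Y - 39 = -39 + 5 Y$)
$\left(2817 - 36197\right) \left(-11101 + w{\left(179 \right)}\right) = \left(2817 - 36197\right) \left(-11101 + \left(-39 + 5 \cdot 179\right)\right) = - 33380 \left(-11101 + \left(-39 + 895\right)\right) = - 33380 \left(-11101 + 856\right) = \left(-33380\right) \left(-10245\right) = 341978100$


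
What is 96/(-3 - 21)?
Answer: -4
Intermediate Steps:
96/(-3 - 21) = 96/(-24) = 96*(-1/24) = -4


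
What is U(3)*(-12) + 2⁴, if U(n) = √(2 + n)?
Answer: 16 - 12*√5 ≈ -10.833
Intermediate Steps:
U(3)*(-12) + 2⁴ = √(2 + 3)*(-12) + 2⁴ = √5*(-12) + 16 = -12*√5 + 16 = 16 - 12*√5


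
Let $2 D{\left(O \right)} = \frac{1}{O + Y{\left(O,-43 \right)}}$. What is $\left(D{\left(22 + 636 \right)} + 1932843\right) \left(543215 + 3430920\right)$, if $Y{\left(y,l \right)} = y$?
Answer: $\frac{20217389573572895}{2632} \approx 7.6814 \cdot 10^{12}$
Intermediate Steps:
$D{\left(O \right)} = \frac{1}{4 O}$ ($D{\left(O \right)} = \frac{1}{2 \left(O + O\right)} = \frac{1}{2 \cdot 2 O} = \frac{\frac{1}{2} \frac{1}{O}}{2} = \frac{1}{4 O}$)
$\left(D{\left(22 + 636 \right)} + 1932843\right) \left(543215 + 3430920\right) = \left(\frac{1}{4 \left(22 + 636\right)} + 1932843\right) \left(543215 + 3430920\right) = \left(\frac{1}{4 \cdot 658} + 1932843\right) 3974135 = \left(\frac{1}{4} \cdot \frac{1}{658} + 1932843\right) 3974135 = \left(\frac{1}{2632} + 1932843\right) 3974135 = \frac{5087242777}{2632} \cdot 3974135 = \frac{20217389573572895}{2632}$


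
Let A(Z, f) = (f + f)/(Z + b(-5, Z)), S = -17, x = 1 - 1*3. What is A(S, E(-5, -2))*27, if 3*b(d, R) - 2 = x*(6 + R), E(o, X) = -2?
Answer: 12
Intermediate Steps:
x = -2 (x = 1 - 3 = -2)
b(d, R) = -10/3 - 2*R/3 (b(d, R) = 2/3 + (-2*(6 + R))/3 = 2/3 + (-12 - 2*R)/3 = 2/3 + (-4 - 2*R/3) = -10/3 - 2*R/3)
A(Z, f) = 2*f/(-10/3 + Z/3) (A(Z, f) = (f + f)/(Z + (-10/3 - 2*Z/3)) = (2*f)/(-10/3 + Z/3) = 2*f/(-10/3 + Z/3))
A(S, E(-5, -2))*27 = (6*(-2)/(-10 - 17))*27 = (6*(-2)/(-27))*27 = (6*(-2)*(-1/27))*27 = (4/9)*27 = 12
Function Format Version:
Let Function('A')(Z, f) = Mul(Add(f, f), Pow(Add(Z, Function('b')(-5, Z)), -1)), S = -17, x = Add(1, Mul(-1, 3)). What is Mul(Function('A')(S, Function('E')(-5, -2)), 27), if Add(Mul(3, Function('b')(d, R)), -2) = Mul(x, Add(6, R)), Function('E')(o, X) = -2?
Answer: 12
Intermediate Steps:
x = -2 (x = Add(1, -3) = -2)
Function('b')(d, R) = Add(Rational(-10, 3), Mul(Rational(-2, 3), R)) (Function('b')(d, R) = Add(Rational(2, 3), Mul(Rational(1, 3), Mul(-2, Add(6, R)))) = Add(Rational(2, 3), Mul(Rational(1, 3), Add(-12, Mul(-2, R)))) = Add(Rational(2, 3), Add(-4, Mul(Rational(-2, 3), R))) = Add(Rational(-10, 3), Mul(Rational(-2, 3), R)))
Function('A')(Z, f) = Mul(2, f, Pow(Add(Rational(-10, 3), Mul(Rational(1, 3), Z)), -1)) (Function('A')(Z, f) = Mul(Add(f, f), Pow(Add(Z, Add(Rational(-10, 3), Mul(Rational(-2, 3), Z))), -1)) = Mul(Mul(2, f), Pow(Add(Rational(-10, 3), Mul(Rational(1, 3), Z)), -1)) = Mul(2, f, Pow(Add(Rational(-10, 3), Mul(Rational(1, 3), Z)), -1)))
Mul(Function('A')(S, Function('E')(-5, -2)), 27) = Mul(Mul(6, -2, Pow(Add(-10, -17), -1)), 27) = Mul(Mul(6, -2, Pow(-27, -1)), 27) = Mul(Mul(6, -2, Rational(-1, 27)), 27) = Mul(Rational(4, 9), 27) = 12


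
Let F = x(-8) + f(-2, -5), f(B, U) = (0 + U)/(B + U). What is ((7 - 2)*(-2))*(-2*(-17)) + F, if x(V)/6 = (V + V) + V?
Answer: -3383/7 ≈ -483.29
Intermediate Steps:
x(V) = 18*V (x(V) = 6*((V + V) + V) = 6*(2*V + V) = 6*(3*V) = 18*V)
f(B, U) = U/(B + U)
F = -1003/7 (F = 18*(-8) - 5/(-2 - 5) = -144 - 5/(-7) = -144 - 5*(-1/7) = -144 + 5/7 = -1003/7 ≈ -143.29)
((7 - 2)*(-2))*(-2*(-17)) + F = ((7 - 2)*(-2))*(-2*(-17)) - 1003/7 = (5*(-2))*34 - 1003/7 = -10*34 - 1003/7 = -340 - 1003/7 = -3383/7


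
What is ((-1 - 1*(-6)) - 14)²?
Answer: 81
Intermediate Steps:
((-1 - 1*(-6)) - 14)² = ((-1 + 6) - 14)² = (5 - 14)² = (-9)² = 81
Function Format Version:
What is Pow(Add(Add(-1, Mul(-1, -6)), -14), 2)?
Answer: 81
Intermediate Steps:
Pow(Add(Add(-1, Mul(-1, -6)), -14), 2) = Pow(Add(Add(-1, 6), -14), 2) = Pow(Add(5, -14), 2) = Pow(-9, 2) = 81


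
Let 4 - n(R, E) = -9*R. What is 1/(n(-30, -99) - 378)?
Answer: -1/644 ≈ -0.0015528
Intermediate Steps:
n(R, E) = 4 + 9*R (n(R, E) = 4 - (-9)*R = 4 + 9*R)
1/(n(-30, -99) - 378) = 1/((4 + 9*(-30)) - 378) = 1/((4 - 270) - 378) = 1/(-266 - 378) = 1/(-644) = -1/644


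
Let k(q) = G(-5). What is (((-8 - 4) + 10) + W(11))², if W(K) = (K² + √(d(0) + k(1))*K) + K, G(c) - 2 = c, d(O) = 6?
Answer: 17263 + 2860*√3 ≈ 22217.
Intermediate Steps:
G(c) = 2 + c
k(q) = -3 (k(q) = 2 - 5 = -3)
W(K) = K + K² + K*√3 (W(K) = (K² + √(6 - 3)*K) + K = (K² + √3*K) + K = (K² + K*√3) + K = K + K² + K*√3)
(((-8 - 4) + 10) + W(11))² = (((-8 - 4) + 10) + 11*(1 + 11 + √3))² = ((-12 + 10) + 11*(12 + √3))² = (-2 + (132 + 11*√3))² = (130 + 11*√3)²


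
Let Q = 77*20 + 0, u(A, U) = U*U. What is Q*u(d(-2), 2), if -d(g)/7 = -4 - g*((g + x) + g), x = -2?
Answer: 6160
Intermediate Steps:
d(g) = 28 + 7*g*(-2 + 2*g) (d(g) = -7*(-4 - g*((g - 2) + g)) = -7*(-4 - g*((-2 + g) + g)) = -7*(-4 - g*(-2 + 2*g)) = 28 + 7*g*(-2 + 2*g))
u(A, U) = U**2
Q = 1540 (Q = 1540 + 0 = 1540)
Q*u(d(-2), 2) = 1540*2**2 = 1540*4 = 6160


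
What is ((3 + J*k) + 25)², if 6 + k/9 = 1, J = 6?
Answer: 58564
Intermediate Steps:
k = -45 (k = -54 + 9*1 = -54 + 9 = -45)
((3 + J*k) + 25)² = ((3 + 6*(-45)) + 25)² = ((3 - 270) + 25)² = (-267 + 25)² = (-242)² = 58564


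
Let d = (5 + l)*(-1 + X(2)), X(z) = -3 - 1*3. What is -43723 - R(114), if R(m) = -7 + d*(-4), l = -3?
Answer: -43772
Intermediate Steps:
X(z) = -6 (X(z) = -3 - 3 = -6)
d = -14 (d = (5 - 3)*(-1 - 6) = 2*(-7) = -14)
R(m) = 49 (R(m) = -7 - 14*(-4) = -7 + 56 = 49)
-43723 - R(114) = -43723 - 1*49 = -43723 - 49 = -43772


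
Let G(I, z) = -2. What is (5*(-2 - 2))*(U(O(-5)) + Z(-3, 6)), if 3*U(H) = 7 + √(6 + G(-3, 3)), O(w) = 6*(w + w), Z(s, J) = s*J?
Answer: 300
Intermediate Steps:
Z(s, J) = J*s
O(w) = 12*w (O(w) = 6*(2*w) = 12*w)
U(H) = 3 (U(H) = (7 + √(6 - 2))/3 = (7 + √4)/3 = (7 + 2)/3 = (⅓)*9 = 3)
(5*(-2 - 2))*(U(O(-5)) + Z(-3, 6)) = (5*(-2 - 2))*(3 + 6*(-3)) = (5*(-4))*(3 - 18) = -20*(-15) = 300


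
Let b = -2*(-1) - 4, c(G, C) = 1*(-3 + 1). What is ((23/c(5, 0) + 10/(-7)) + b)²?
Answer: 43681/196 ≈ 222.86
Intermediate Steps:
c(G, C) = -2 (c(G, C) = 1*(-2) = -2)
b = -2 (b = 2 - 4 = -2)
((23/c(5, 0) + 10/(-7)) + b)² = ((23/(-2) + 10/(-7)) - 2)² = ((23*(-½) + 10*(-⅐)) - 2)² = ((-23/2 - 10/7) - 2)² = (-181/14 - 2)² = (-209/14)² = 43681/196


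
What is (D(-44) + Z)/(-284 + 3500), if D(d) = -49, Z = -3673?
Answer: -1861/1608 ≈ -1.1573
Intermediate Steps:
(D(-44) + Z)/(-284 + 3500) = (-49 - 3673)/(-284 + 3500) = -3722/3216 = -3722*1/3216 = -1861/1608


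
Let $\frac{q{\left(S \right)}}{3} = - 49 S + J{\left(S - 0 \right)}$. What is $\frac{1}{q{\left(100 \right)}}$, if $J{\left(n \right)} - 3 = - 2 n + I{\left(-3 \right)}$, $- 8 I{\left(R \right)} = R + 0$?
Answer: $- \frac{8}{122319} \approx -6.5403 \cdot 10^{-5}$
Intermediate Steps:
$I{\left(R \right)} = - \frac{R}{8}$ ($I{\left(R \right)} = - \frac{R + 0}{8} = - \frac{R}{8}$)
$J{\left(n \right)} = \frac{27}{8} - 2 n$ ($J{\left(n \right)} = 3 - \left(- \frac{3}{8} + 2 n\right) = \frac{27}{8} - 2 n$)
$q{\left(S \right)} = \frac{81}{8} - 153 S$ ($q{\left(S \right)} = 3 \left(- 49 S - \left(- \frac{27}{8} + 2 \left(S - 0\right)\right)\right) = 3 \left(- 49 S - \left(- \frac{27}{8} + 2 \left(S + 0\right)\right)\right) = 3 \left(- 49 S - \left(- \frac{27}{8} + 2 S\right)\right) = 3 \left(\frac{27}{8} - 51 S\right) = \frac{81}{8} - 153 S$)
$\frac{1}{q{\left(100 \right)}} = \frac{1}{\frac{81}{8} - 15300} = \frac{1}{- \frac{122319}{8}} = - \frac{8}{122319}$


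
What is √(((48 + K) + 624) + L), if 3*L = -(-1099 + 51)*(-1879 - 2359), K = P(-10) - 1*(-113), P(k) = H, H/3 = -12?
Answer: I*√13317531/3 ≈ 1216.4*I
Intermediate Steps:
H = -36 (H = 3*(-12) = -36)
P(k) = -36
K = 77 (K = -36 - 1*(-113) = -36 + 113 = 77)
L = -4441424/3 (L = (-(-1099 + 51)*(-1879 - 2359))/3 = (-(-1048)*(-4238))/3 = (-1*4441424)/3 = (⅓)*(-4441424) = -4441424/3 ≈ -1.4805e+6)
√(((48 + K) + 624) + L) = √(((48 + 77) + 624) - 4441424/3) = √((125 + 624) - 4441424/3) = √(749 - 4441424/3) = √(-4439177/3) = I*√13317531/3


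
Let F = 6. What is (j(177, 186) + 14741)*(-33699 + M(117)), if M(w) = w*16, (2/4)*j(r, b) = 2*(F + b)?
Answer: -493604943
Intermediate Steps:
j(r, b) = 24 + 4*b (j(r, b) = 2*(2*(6 + b)) = 2*(12 + 2*b) = 24 + 4*b)
M(w) = 16*w
(j(177, 186) + 14741)*(-33699 + M(117)) = ((24 + 4*186) + 14741)*(-33699 + 16*117) = ((24 + 744) + 14741)*(-33699 + 1872) = (768 + 14741)*(-31827) = 15509*(-31827) = -493604943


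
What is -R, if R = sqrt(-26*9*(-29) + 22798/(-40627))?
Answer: -2*sqrt(2799931829762)/40627 ≈ -82.374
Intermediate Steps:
R = 2*sqrt(2799931829762)/40627 (R = sqrt(-234*(-29) + 22798*(-1/40627)) = sqrt(6786 - 22798/40627) = sqrt(275672024/40627) = 2*sqrt(2799931829762)/40627 ≈ 82.374)
-R = -2*sqrt(2799931829762)/40627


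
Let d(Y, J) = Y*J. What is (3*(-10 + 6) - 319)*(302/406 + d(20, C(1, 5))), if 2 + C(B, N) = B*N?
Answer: -4081561/203 ≈ -20106.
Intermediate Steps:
C(B, N) = -2 + B*N
d(Y, J) = J*Y
(3*(-10 + 6) - 319)*(302/406 + d(20, C(1, 5))) = (3*(-10 + 6) - 319)*(302/406 + (-2 + 1*5)*20) = (3*(-4) - 319)*(302*(1/406) + (-2 + 5)*20) = (-12 - 319)*(151/203 + 3*20) = -331*(151/203 + 60) = -331*12331/203 = -4081561/203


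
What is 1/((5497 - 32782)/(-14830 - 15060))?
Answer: 5978/5457 ≈ 1.0955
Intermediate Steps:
1/((5497 - 32782)/(-14830 - 15060)) = 1/(-27285/(-29890)) = 1/(-27285*(-1/29890)) = 1/(5457/5978) = 5978/5457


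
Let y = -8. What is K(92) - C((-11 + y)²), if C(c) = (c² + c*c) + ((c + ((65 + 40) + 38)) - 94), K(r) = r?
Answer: -260960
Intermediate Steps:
C(c) = 49 + c + 2*c² (C(c) = (c² + c²) + ((c + (105 + 38)) - 94) = 2*c² + ((c + 143) - 94) = 2*c² + ((143 + c) - 94) = 2*c² + (49 + c) = 49 + c + 2*c²)
K(92) - C((-11 + y)²) = 92 - (49 + (-11 - 8)² + 2*((-11 - 8)²)²) = 92 - (49 + (-19)² + 2*((-19)²)²) = 92 - (49 + 361 + 2*361²) = 92 - (49 + 361 + 2*130321) = 92 - (49 + 361 + 260642) = 92 - 1*261052 = 92 - 261052 = -260960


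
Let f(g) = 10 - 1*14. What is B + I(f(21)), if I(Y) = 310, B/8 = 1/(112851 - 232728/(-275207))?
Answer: 9627863746006/31057617885 ≈ 310.00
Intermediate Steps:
f(g) = -4 (f(g) = 10 - 14 = -4)
B = 2201656/31057617885 (B = 8/(112851 - 232728/(-275207)) = 8/(112851 - 232728*(-1/275207)) = 8/(112851 + 232728/275207) = 8/(31057617885/275207) = 8*(275207/31057617885) = 2201656/31057617885 ≈ 7.0889e-5)
B + I(f(21)) = 2201656/31057617885 + 310 = 9627863746006/31057617885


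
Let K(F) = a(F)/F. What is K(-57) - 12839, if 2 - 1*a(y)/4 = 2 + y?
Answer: -12843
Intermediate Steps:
a(y) = -4*y (a(y) = 8 - 4*(2 + y) = 8 + (-8 - 4*y) = -4*y)
K(F) = -4 (K(F) = (-4*F)/F = -4)
K(-57) - 12839 = -4 - 12839 = -12843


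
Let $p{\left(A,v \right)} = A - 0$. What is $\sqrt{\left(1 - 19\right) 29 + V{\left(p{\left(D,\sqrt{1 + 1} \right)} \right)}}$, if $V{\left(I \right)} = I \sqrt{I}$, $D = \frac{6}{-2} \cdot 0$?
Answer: $3 i \sqrt{58} \approx 22.847 i$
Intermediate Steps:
$D = 0$ ($D = 6 \left(- \frac{1}{2}\right) 0 = \left(-3\right) 0 = 0$)
$p{\left(A,v \right)} = A$ ($p{\left(A,v \right)} = A + 0 = A$)
$V{\left(I \right)} = I^{\frac{3}{2}}$
$\sqrt{\left(1 - 19\right) 29 + V{\left(p{\left(D,\sqrt{1 + 1} \right)} \right)}} = \sqrt{\left(1 - 19\right) 29 + 0^{\frac{3}{2}}} = \sqrt{\left(-18\right) 29 + 0} = \sqrt{-522 + 0} = \sqrt{-522} = 3 i \sqrt{58}$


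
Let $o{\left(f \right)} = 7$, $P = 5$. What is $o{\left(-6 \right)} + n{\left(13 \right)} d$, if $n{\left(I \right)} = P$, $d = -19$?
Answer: $-88$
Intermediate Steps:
$n{\left(I \right)} = 5$
$o{\left(-6 \right)} + n{\left(13 \right)} d = 7 + 5 \left(-19\right) = 7 - 95 = -88$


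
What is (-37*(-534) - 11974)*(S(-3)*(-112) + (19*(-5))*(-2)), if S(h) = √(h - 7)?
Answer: 1478960 - 871808*I*√10 ≈ 1.479e+6 - 2.7569e+6*I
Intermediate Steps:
S(h) = √(-7 + h)
(-37*(-534) - 11974)*(S(-3)*(-112) + (19*(-5))*(-2)) = (-37*(-534) - 11974)*(√(-7 - 3)*(-112) + (19*(-5))*(-2)) = (19758 - 11974)*(√(-10)*(-112) - 95*(-2)) = 7784*((I*√10)*(-112) + 190) = 7784*(-112*I*√10 + 190) = 7784*(190 - 112*I*√10) = 1478960 - 871808*I*√10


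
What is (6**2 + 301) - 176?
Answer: 161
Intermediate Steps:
(6**2 + 301) - 176 = (36 + 301) - 176 = 337 - 176 = 161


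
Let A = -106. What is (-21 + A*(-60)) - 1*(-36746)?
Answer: 43085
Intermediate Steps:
(-21 + A*(-60)) - 1*(-36746) = (-21 - 106*(-60)) - 1*(-36746) = (-21 + 6360) + 36746 = 6339 + 36746 = 43085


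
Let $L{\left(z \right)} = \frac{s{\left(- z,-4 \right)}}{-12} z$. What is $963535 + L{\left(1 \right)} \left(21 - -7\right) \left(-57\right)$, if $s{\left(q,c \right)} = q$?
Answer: $963402$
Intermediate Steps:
$L{\left(z \right)} = \frac{z^{2}}{12}$ ($L{\left(z \right)} = \frac{\left(-1\right) z}{-12} z = - z \left(- \frac{1}{12}\right) z = \frac{z}{12} z = \frac{z^{2}}{12}$)
$963535 + L{\left(1 \right)} \left(21 - -7\right) \left(-57\right) = 963535 + \frac{1^{2}}{12} \left(21 - -7\right) \left(-57\right) = 963535 + \frac{1}{12} \cdot 1 \left(21 + 7\right) \left(-57\right) = 963535 + \frac{1}{12} \cdot 28 \left(-57\right) = 963535 + \frac{7}{3} \left(-57\right) = 963535 - 133 = 963402$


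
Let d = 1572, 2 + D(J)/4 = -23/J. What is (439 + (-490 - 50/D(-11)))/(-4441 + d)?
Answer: 377/5738 ≈ 0.065702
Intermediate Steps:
D(J) = -8 - 92/J (D(J) = -8 + 4*(-23/J) = -8 - 92/J)
(439 + (-490 - 50/D(-11)))/(-4441 + d) = (439 + (-490 - 50/(-8 - 92/(-11))))/(-4441 + 1572) = (439 + (-490 - 50/(-8 - 92*(-1/11))))/(-2869) = (439 + (-490 - 50/(-8 + 92/11)))*(-1/2869) = (439 + (-490 - 50/4/11))*(-1/2869) = (439 + (-490 - 50*11/4))*(-1/2869) = (439 + (-490 - 275/2))*(-1/2869) = (439 - 1255/2)*(-1/2869) = -377/2*(-1/2869) = 377/5738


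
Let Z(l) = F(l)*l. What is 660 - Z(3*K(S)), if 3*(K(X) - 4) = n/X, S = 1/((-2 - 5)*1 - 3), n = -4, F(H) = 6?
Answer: 348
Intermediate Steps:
S = -⅒ (S = 1/(-7*1 - 3) = 1/(-7 - 3) = 1/(-10) = -⅒ ≈ -0.10000)
K(X) = 4 - 4/(3*X) (K(X) = 4 + (-4/X)/3 = 4 - 4/(3*X))
Z(l) = 6*l
660 - Z(3*K(S)) = 660 - 6*3*(4 - 4/(3*(-⅒))) = 660 - 6*3*(4 - 4/3*(-10)) = 660 - 6*3*(4 + 40/3) = 660 - 6*3*(52/3) = 660 - 6*52 = 660 - 1*312 = 660 - 312 = 348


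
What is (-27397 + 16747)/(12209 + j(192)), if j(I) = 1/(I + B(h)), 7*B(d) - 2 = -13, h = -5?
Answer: -2366075/2712434 ≈ -0.87231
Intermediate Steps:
B(d) = -11/7 (B(d) = 2/7 + (⅐)*(-13) = 2/7 - 13/7 = -11/7)
j(I) = 1/(-11/7 + I) (j(I) = 1/(I - 11/7) = 1/(-11/7 + I))
(-27397 + 16747)/(12209 + j(192)) = (-27397 + 16747)/(12209 + 7/(-11 + 7*192)) = -10650/(12209 + 7/(-11 + 1344)) = -10650/(12209 + 7/1333) = -10650/16274604/1333 = -10650*1333/16274604 = -2366075/2712434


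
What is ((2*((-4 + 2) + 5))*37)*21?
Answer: 4662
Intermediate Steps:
((2*((-4 + 2) + 5))*37)*21 = ((2*(-2 + 5))*37)*21 = ((2*3)*37)*21 = (6*37)*21 = 222*21 = 4662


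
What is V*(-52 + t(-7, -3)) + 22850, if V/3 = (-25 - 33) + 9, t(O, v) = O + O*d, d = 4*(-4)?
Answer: 15059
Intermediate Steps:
d = -16
t(O, v) = -15*O (t(O, v) = O + O*(-16) = O - 16*O = -15*O)
V = -147 (V = 3*((-25 - 33) + 9) = 3*(-58 + 9) = 3*(-49) = -147)
V*(-52 + t(-7, -3)) + 22850 = -147*(-52 - 15*(-7)) + 22850 = -147*(-52 + 105) + 22850 = -147*53 + 22850 = -7791 + 22850 = 15059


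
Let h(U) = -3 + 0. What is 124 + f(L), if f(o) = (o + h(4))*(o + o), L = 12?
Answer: 340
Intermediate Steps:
h(U) = -3
f(o) = 2*o*(-3 + o) (f(o) = (o - 3)*(o + o) = (-3 + o)*(2*o) = 2*o*(-3 + o))
124 + f(L) = 124 + 2*12*(-3 + 12) = 124 + 2*12*9 = 124 + 216 = 340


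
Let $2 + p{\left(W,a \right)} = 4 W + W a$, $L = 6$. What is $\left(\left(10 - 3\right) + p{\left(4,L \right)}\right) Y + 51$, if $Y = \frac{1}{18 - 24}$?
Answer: $\frac{87}{2} \approx 43.5$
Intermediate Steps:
$p{\left(W,a \right)} = -2 + 4 W + W a$ ($p{\left(W,a \right)} = -2 + \left(4 W + W a\right) = -2 + 4 W + W a$)
$Y = - \frac{1}{6}$ ($Y = \frac{1}{-6} = - \frac{1}{6} \approx -0.16667$)
$\left(\left(10 - 3\right) + p{\left(4,L \right)}\right) Y + 51 = \left(\left(10 - 3\right) + \left(-2 + 4 \cdot 4 + 4 \cdot 6\right)\right) \left(- \frac{1}{6}\right) + 51 = \left(7 + \left(-2 + 16 + 24\right)\right) \left(- \frac{1}{6}\right) + 51 = \left(7 + 38\right) \left(- \frac{1}{6}\right) + 51 = 45 \left(- \frac{1}{6}\right) + 51 = - \frac{15}{2} + 51 = \frac{87}{2}$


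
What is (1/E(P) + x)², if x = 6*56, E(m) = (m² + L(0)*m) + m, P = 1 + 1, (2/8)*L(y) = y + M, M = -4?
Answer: 76300225/676 ≈ 1.1287e+5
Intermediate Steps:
L(y) = -16 + 4*y (L(y) = 4*(y - 4) = 4*(-4 + y) = -16 + 4*y)
P = 2
E(m) = m² - 15*m (E(m) = (m² + (-16 + 4*0)*m) + m = (m² + (-16 + 0)*m) + m = (m² - 16*m) + m = m² - 15*m)
x = 336
(1/E(P) + x)² = (1/(2*(-15 + 2)) + 336)² = (1/(2*(-13)) + 336)² = (1/(-26) + 336)² = (-1/26 + 336)² = (8735/26)² = 76300225/676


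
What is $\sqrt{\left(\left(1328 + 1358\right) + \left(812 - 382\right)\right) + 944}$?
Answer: $2 \sqrt{1015} \approx 63.718$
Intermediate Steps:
$\sqrt{\left(\left(1328 + 1358\right) + \left(812 - 382\right)\right) + 944} = \sqrt{\left(2686 + 430\right) + 944} = \sqrt{3116 + 944} = \sqrt{4060} = 2 \sqrt{1015}$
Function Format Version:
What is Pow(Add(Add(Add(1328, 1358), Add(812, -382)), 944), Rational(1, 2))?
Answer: Mul(2, Pow(1015, Rational(1, 2))) ≈ 63.718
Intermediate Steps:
Pow(Add(Add(Add(1328, 1358), Add(812, -382)), 944), Rational(1, 2)) = Pow(Add(Add(2686, 430), 944), Rational(1, 2)) = Pow(Add(3116, 944), Rational(1, 2)) = Pow(4060, Rational(1, 2)) = Mul(2, Pow(1015, Rational(1, 2)))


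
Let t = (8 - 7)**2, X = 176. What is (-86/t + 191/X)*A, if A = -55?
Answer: 74725/16 ≈ 4670.3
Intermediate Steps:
t = 1 (t = 1**2 = 1)
(-86/t + 191/X)*A = (-86/1 + 191/176)*(-55) = (-86*1 + 191*(1/176))*(-55) = (-86 + 191/176)*(-55) = -14945/176*(-55) = 74725/16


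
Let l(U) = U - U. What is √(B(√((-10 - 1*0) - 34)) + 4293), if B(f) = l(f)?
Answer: 9*√53 ≈ 65.521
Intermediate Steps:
l(U) = 0
B(f) = 0
√(B(√((-10 - 1*0) - 34)) + 4293) = √(0 + 4293) = √4293 = 9*√53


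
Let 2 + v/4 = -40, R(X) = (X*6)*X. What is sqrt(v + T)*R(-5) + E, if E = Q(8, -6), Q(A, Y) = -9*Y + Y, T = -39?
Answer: 48 + 450*I*sqrt(23) ≈ 48.0 + 2158.1*I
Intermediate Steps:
R(X) = 6*X**2 (R(X) = (6*X)*X = 6*X**2)
Q(A, Y) = -8*Y
E = 48 (E = -8*(-6) = 48)
v = -168 (v = -8 + 4*(-40) = -8 - 160 = -168)
sqrt(v + T)*R(-5) + E = sqrt(-168 - 39)*(6*(-5)**2) + 48 = sqrt(-207)*(6*25) + 48 = (3*I*sqrt(23))*150 + 48 = 450*I*sqrt(23) + 48 = 48 + 450*I*sqrt(23)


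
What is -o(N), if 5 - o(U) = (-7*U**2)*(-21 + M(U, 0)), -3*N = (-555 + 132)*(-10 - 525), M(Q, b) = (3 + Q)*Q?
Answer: -226658674753493942930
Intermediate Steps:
M(Q, b) = Q*(3 + Q)
N = -75435 (N = -(-555 + 132)*(-10 - 525)/3 = -(-141)*(-535) = -1/3*226305 = -75435)
o(U) = 5 + 7*U**2*(-21 + U*(3 + U)) (o(U) = 5 - (-7*U**2)*(-21 + U*(3 + U)) = 5 - (-7)*U**2*(-21 + U*(3 + U)) = 5 + 7*U**2*(-21 + U*(3 + U)))
-o(N) = -(5 - 147*(-75435)**2 + 7*(-75435)**3*(3 - 75435)) = -(5 - 147*5690439225 + 7*(-429258282937875)*(-75432)) = -(5 - 836494566075 + 226658675589988509000) = -1*226658674753493942930 = -226658674753493942930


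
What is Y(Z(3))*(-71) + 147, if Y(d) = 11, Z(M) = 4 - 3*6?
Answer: -634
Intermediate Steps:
Z(M) = -14 (Z(M) = 4 - 18 = -14)
Y(Z(3))*(-71) + 147 = 11*(-71) + 147 = -781 + 147 = -634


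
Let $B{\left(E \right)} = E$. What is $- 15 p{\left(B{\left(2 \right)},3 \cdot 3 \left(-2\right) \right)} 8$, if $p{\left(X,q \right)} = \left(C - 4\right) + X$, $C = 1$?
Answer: $120$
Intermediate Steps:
$p{\left(X,q \right)} = -3 + X$ ($p{\left(X,q \right)} = \left(1 - 4\right) + X = -3 + X$)
$- 15 p{\left(B{\left(2 \right)},3 \cdot 3 \left(-2\right) \right)} 8 = - 15 \left(-3 + 2\right) 8 = \left(-15\right) \left(-1\right) 8 = 15 \cdot 8 = 120$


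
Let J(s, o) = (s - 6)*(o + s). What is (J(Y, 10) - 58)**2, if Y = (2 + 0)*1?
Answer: 11236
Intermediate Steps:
Y = 2 (Y = 2*1 = 2)
J(s, o) = (-6 + s)*(o + s)
(J(Y, 10) - 58)**2 = ((2**2 - 6*10 - 6*2 + 10*2) - 58)**2 = ((4 - 60 - 12 + 20) - 58)**2 = (-48 - 58)**2 = (-106)**2 = 11236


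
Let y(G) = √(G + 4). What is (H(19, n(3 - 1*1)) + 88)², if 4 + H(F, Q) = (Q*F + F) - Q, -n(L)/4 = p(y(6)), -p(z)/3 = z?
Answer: 477169 + 44496*√10 ≈ 6.1788e+5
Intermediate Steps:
y(G) = √(4 + G)
p(z) = -3*z
n(L) = 12*√10 (n(L) = -(-12)*√(4 + 6) = -(-12)*√10 = 12*√10)
H(F, Q) = -4 + F - Q + F*Q (H(F, Q) = -4 + ((Q*F + F) - Q) = -4 + ((F*Q + F) - Q) = -4 + ((F + F*Q) - Q) = -4 + (F - Q + F*Q) = -4 + F - Q + F*Q)
(H(19, n(3 - 1*1)) + 88)² = ((-4 + 19 - 12*√10 + 19*(12*√10)) + 88)² = ((-4 + 19 - 12*√10 + 228*√10) + 88)² = ((15 + 216*√10) + 88)² = (103 + 216*√10)²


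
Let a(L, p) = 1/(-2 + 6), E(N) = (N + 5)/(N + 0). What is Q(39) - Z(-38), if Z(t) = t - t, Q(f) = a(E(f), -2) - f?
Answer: -155/4 ≈ -38.750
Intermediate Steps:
E(N) = (5 + N)/N
a(L, p) = 1/4
Q(f) = 1/4 - f
Z(t) = 0
Q(39) - Z(-38) = (1/4 - 1*39) - 1*0 = (1/4 - 39) + 0 = -155/4 + 0 = -155/4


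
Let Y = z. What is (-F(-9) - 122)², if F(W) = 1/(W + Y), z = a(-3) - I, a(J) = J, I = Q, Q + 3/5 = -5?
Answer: 15202201/1024 ≈ 14846.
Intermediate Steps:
Q = -28/5 (Q = -⅗ - 5 = -28/5 ≈ -5.6000)
I = -28/5 ≈ -5.6000
z = 13/5 (z = -3 - 1*(-28/5) = -3 + 28/5 = 13/5 ≈ 2.6000)
Y = 13/5 ≈ 2.6000
F(W) = 1/(13/5 + W) (F(W) = 1/(W + 13/5) = 1/(13/5 + W))
(-F(-9) - 122)² = (-5/(13 + 5*(-9)) - 122)² = (-5/(13 - 45) - 122)² = (-5/(-32) - 122)² = (-5*(-1)/32 - 122)² = (-1*(-5/32) - 122)² = (5/32 - 122)² = (-3899/32)² = 15202201/1024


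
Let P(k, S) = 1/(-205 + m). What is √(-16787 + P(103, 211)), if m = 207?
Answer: 19*I*√186/2 ≈ 129.56*I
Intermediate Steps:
P(k, S) = ½ (P(k, S) = 1/(-205 + 207) = 1/2 = ½)
√(-16787 + P(103, 211)) = √(-16787 + ½) = √(-33573/2) = 19*I*√186/2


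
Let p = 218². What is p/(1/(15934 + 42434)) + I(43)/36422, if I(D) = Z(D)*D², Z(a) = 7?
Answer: 101030287676047/36422 ≈ 2.7739e+9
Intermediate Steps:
p = 47524
I(D) = 7*D²
p/(1/(15934 + 42434)) + I(43)/36422 = 47524/(1/(15934 + 42434)) + (7*43²)/36422 = 47524/(1/58368) + (7*1849)*(1/36422) = 47524/(1/58368) + 12943*(1/36422) = 47524*58368 + 12943/36422 = 2773880832 + 12943/36422 = 101030287676047/36422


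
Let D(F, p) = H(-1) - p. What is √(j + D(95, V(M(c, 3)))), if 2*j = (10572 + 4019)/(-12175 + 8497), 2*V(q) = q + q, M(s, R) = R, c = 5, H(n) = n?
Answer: I*√80943585/3678 ≈ 2.4461*I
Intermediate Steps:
V(q) = q (V(q) = (q + q)/2 = (2*q)/2 = q)
j = -14591/7356 (j = ((10572 + 4019)/(-12175 + 8497))/2 = (14591/(-3678))/2 = (14591*(-1/3678))/2 = (½)*(-14591/3678) = -14591/7356 ≈ -1.9836)
D(F, p) = -1 - p
√(j + D(95, V(M(c, 3)))) = √(-14591/7356 + (-1 - 1*3)) = √(-14591/7356 + (-1 - 3)) = √(-14591/7356 - 4) = √(-44015/7356) = I*√80943585/3678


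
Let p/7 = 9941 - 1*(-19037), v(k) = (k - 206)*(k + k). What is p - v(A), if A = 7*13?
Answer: 223776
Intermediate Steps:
A = 91
v(k) = 2*k*(-206 + k) (v(k) = (-206 + k)*(2*k) = 2*k*(-206 + k))
p = 202846 (p = 7*(9941 - 1*(-19037)) = 7*(9941 + 19037) = 7*28978 = 202846)
p - v(A) = 202846 - 2*91*(-206 + 91) = 202846 - 2*91*(-115) = 202846 - 1*(-20930) = 202846 + 20930 = 223776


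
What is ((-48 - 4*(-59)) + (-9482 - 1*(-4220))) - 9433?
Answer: -14507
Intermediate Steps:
((-48 - 4*(-59)) + (-9482 - 1*(-4220))) - 9433 = ((-48 + 236) + (-9482 + 4220)) - 9433 = (188 - 5262) - 9433 = -5074 - 9433 = -14507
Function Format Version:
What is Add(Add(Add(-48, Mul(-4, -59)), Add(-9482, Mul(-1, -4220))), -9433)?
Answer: -14507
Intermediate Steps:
Add(Add(Add(-48, Mul(-4, -59)), Add(-9482, Mul(-1, -4220))), -9433) = Add(Add(Add(-48, 236), Add(-9482, 4220)), -9433) = Add(Add(188, -5262), -9433) = Add(-5074, -9433) = -14507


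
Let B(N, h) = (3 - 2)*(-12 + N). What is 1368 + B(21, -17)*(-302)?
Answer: -1350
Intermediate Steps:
B(N, h) = -12 + N (B(N, h) = 1*(-12 + N) = -12 + N)
1368 + B(21, -17)*(-302) = 1368 + (-12 + 21)*(-302) = 1368 + 9*(-302) = 1368 - 2718 = -1350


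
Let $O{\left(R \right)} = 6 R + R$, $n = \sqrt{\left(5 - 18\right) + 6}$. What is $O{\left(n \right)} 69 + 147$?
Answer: $147 + 483 i \sqrt{7} \approx 147.0 + 1277.9 i$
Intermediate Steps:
$n = i \sqrt{7}$ ($n = \sqrt{\left(5 - 18\right) + 6} = \sqrt{-13 + 6} = \sqrt{-7} = i \sqrt{7} \approx 2.6458 i$)
$O{\left(R \right)} = 7 R$
$O{\left(n \right)} 69 + 147 = 7 i \sqrt{7} \cdot 69 + 147 = 483 i \sqrt{7} + 147 = 147 + 483 i \sqrt{7}$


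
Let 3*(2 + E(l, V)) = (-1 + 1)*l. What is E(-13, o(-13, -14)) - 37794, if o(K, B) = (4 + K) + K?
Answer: -37796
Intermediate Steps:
o(K, B) = 4 + 2*K
E(l, V) = -2 (E(l, V) = -2 + ((-1 + 1)*l)/3 = -2 + (0*l)/3 = -2 + (⅓)*0 = -2 + 0 = -2)
E(-13, o(-13, -14)) - 37794 = -2 - 37794 = -37796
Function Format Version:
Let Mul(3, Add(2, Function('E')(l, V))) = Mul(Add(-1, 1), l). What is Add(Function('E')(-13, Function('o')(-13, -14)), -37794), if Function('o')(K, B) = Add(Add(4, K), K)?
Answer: -37796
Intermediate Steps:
Function('o')(K, B) = Add(4, Mul(2, K))
Function('E')(l, V) = -2 (Function('E')(l, V) = Add(-2, Mul(Rational(1, 3), Mul(Add(-1, 1), l))) = Add(-2, Mul(Rational(1, 3), Mul(0, l))) = Add(-2, Mul(Rational(1, 3), 0)) = Add(-2, 0) = -2)
Add(Function('E')(-13, Function('o')(-13, -14)), -37794) = Add(-2, -37794) = -37796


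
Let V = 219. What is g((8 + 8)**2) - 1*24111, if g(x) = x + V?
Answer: -23636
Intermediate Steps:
g(x) = 219 + x (g(x) = x + 219 = 219 + x)
g((8 + 8)**2) - 1*24111 = (219 + (8 + 8)**2) - 1*24111 = (219 + 16**2) - 24111 = (219 + 256) - 24111 = 475 - 24111 = -23636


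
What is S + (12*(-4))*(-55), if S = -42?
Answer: 2598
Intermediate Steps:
S + (12*(-4))*(-55) = -42 + (12*(-4))*(-55) = -42 - 48*(-55) = -42 + 2640 = 2598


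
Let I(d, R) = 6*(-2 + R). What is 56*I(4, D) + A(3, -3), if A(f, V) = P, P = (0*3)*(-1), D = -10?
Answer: -4032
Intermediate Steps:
I(d, R) = -12 + 6*R
P = 0 (P = 0*(-1) = 0)
A(f, V) = 0
56*I(4, D) + A(3, -3) = 56*(-12 + 6*(-10)) + 0 = 56*(-12 - 60) + 0 = 56*(-72) + 0 = -4032 + 0 = -4032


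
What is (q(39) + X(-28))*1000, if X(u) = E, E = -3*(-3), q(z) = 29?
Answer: 38000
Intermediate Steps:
E = 9
X(u) = 9
(q(39) + X(-28))*1000 = (29 + 9)*1000 = 38*1000 = 38000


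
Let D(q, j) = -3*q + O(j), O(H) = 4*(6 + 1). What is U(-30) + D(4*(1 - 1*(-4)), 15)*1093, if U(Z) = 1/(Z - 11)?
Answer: -1434017/41 ≈ -34976.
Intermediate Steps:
O(H) = 28 (O(H) = 4*7 = 28)
U(Z) = 1/(-11 + Z)
D(q, j) = 28 - 3*q (D(q, j) = -3*q + 28 = 28 - 3*q)
U(-30) + D(4*(1 - 1*(-4)), 15)*1093 = 1/(-11 - 30) + (28 - 12*(1 - 1*(-4)))*1093 = 1/(-41) + (28 - 12*(1 + 4))*1093 = -1/41 + (28 - 12*5)*1093 = -1/41 + (28 - 3*20)*1093 = -1/41 + (28 - 60)*1093 = -1/41 - 32*1093 = -1/41 - 34976 = -1434017/41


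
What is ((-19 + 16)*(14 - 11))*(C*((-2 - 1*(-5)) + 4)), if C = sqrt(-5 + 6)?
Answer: -63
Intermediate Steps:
C = 1 (C = sqrt(1) = 1)
((-19 + 16)*(14 - 11))*(C*((-2 - 1*(-5)) + 4)) = ((-19 + 16)*(14 - 11))*(1*((-2 - 1*(-5)) + 4)) = (-3*3)*(1*((-2 + 5) + 4)) = -9*(3 + 4) = -9*7 = -63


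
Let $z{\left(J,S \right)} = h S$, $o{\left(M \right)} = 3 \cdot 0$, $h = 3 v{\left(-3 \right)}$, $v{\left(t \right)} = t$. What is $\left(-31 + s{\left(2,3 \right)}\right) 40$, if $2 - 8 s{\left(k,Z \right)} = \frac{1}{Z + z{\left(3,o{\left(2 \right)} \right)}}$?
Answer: $- \frac{3695}{3} \approx -1231.7$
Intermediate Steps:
$h = -9$ ($h = 3 \left(-3\right) = -9$)
$o{\left(M \right)} = 0$
$z{\left(J,S \right)} = - 9 S$
$s{\left(k,Z \right)} = \frac{1}{4} - \frac{1}{8 Z}$ ($s{\left(k,Z \right)} = \frac{1}{4} - \frac{1}{8 \left(Z - 0\right)} = \frac{1}{4} - \frac{1}{8 \left(Z + 0\right)} = \frac{1}{4} - \frac{1}{8 Z}$)
$\left(-31 + s{\left(2,3 \right)}\right) 40 = \left(-31 + \frac{-1 + 2 \cdot 3}{8 \cdot 3}\right) 40 = \left(-31 + \frac{1}{8} \cdot \frac{1}{3} \left(-1 + 6\right)\right) 40 = \left(-31 + \frac{1}{8} \cdot \frac{1}{3} \cdot 5\right) 40 = \left(-31 + \frac{5}{24}\right) 40 = \left(- \frac{739}{24}\right) 40 = - \frac{3695}{3}$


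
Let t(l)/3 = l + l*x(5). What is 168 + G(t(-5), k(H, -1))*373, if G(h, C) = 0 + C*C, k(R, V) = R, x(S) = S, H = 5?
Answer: 9493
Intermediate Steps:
t(l) = 18*l (t(l) = 3*(l + l*5) = 3*(l + 5*l) = 3*(6*l) = 18*l)
G(h, C) = C**2 (G(h, C) = 0 + C**2 = C**2)
168 + G(t(-5), k(H, -1))*373 = 168 + 5**2*373 = 168 + 25*373 = 168 + 9325 = 9493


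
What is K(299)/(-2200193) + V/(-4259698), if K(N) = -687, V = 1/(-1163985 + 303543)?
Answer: 2518008248896685/8064198134387037588 ≈ 0.00031225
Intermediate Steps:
V = -1/860442 (V = 1/(-860442) = -1/860442 ≈ -1.1622e-6)
K(299)/(-2200193) + V/(-4259698) = -687/(-2200193) - 1/860442/(-4259698) = -687*(-1/2200193) - 1/860442*(-1/4259698) = 687/2200193 + 1/3665223066516 = 2518008248896685/8064198134387037588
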